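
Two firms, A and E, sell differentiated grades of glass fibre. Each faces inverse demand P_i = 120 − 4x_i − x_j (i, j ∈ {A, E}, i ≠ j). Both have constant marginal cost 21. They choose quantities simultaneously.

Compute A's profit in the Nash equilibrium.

484

Firm A's profit: π = x_A(120 − 4x_A − x_E) − 21x_A.
∂π/∂x_A = 99 − 8x_A − x_E = 0 ⇒ x_A = 12.375 − 0.125x_E.
Setting x_A = x_E in the reaction function: x_A = 12.375 − 0.125x_A, so x_A = 12.375 / 1.125 = 11.
P_A = 120 − 4·11 − 11 = 65.
Profit = (65 − 21)·11 = 484.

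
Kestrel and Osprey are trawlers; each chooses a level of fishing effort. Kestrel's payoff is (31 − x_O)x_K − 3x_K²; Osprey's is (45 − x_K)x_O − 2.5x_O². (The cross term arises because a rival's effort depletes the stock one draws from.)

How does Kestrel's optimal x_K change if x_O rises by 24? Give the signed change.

-4

Expanding Kestrel's payoff: 31x_K − x_Ox_K − 3x_K².
∂π/∂x_K = 31 − x_O − 6x_K = 0, so x_K = 31/6 − (1/6)x_O.
The reaction-function slope is −1/6, so a 24-unit rise in x_O moves x_K by −1/6 × 24 = −4. Kestrel's best response falls — the actions are strategic substitutes.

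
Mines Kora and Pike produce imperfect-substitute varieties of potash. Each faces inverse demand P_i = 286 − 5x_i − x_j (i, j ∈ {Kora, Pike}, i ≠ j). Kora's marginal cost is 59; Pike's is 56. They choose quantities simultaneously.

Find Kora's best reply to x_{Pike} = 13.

21.4

Mine Kora's profit: π = x_{Kora}(286 − 5x_{Kora} − x_{Pike}) − 59x_{Kora}.
∂π/∂x_{Kora} = 227 − 10x_{Kora} − x_{Pike} = 0 ⇒ x_{Kora} = 22.7 − 0.1x_{Pike}.
At x_{Pike} = 13: x_{Kora} = 22.7 − 0.1·13 = 21.4.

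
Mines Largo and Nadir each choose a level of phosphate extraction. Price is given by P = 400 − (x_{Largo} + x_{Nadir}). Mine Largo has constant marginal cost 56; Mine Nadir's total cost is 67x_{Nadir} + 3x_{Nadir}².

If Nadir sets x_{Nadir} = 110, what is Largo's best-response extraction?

Mine Largo's profit: π = x_{Largo}(400 − (x_{Largo} + x_{Nadir})) − 56x_{Largo}.
∂π/∂x_{Largo} = 344 − 2x_{Largo} − x_{Nadir} = 0, so x_{Largo} = 172 − 0.5x_{Nadir}.
At x_{Nadir} = 110: x_{Largo} = 172 − 0.5·110 = 117.

117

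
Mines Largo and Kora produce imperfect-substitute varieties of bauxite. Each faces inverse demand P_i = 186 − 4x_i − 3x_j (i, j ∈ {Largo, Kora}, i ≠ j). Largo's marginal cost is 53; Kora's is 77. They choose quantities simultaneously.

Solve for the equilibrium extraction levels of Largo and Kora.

Mine Largo's profit: π = x_{Largo}(186 − 4x_{Largo} − 3x_{Kora}) − 53x_{Largo}.
∂π/∂x_{Largo} = 133 − 8x_{Largo} − 3x_{Kora} = 0 ⇒ x_{Largo} = 16.625 − 0.375x_{Kora}.
Similarly x_{Kora} = 13.625 − 0.375x_{Largo}.
Substituting the second reaction function into the first: x_{Largo} = 16.625 − 0.375(13.625 − 0.375x_{Largo}), which gives (55/64)x_{Largo} = 737/64 ⇒ x_{Largo} = 13.4.
Then x_{Kora} = 13.625 − 0.375·13.4 = 8.6.

13.4, 8.6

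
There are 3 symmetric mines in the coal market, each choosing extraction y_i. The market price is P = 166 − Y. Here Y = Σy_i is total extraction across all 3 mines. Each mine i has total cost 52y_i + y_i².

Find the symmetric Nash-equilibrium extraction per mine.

19

A representative mine's profit is π_i = y_i(166 − Y) − 52y_i − y_i², with Y = y_i + Σ_{j≠i} y_j.
First-order condition: 114 − 4y_i − Σ_{j≠i} y_j = 0.
In a symmetric equilibrium every mine chooses the same y, so Σ_{j≠i} y_j = 2y. The condition becomes 114 − 6y = 0, giving y = 114/6 = 19.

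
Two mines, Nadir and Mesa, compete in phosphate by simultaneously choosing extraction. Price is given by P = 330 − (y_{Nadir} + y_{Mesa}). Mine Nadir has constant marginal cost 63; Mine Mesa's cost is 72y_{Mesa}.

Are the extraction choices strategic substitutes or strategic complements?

strategic substitutes

Mine Nadir's profit: π = y_{Nadir}(330 − (y_{Nadir} + y_{Mesa})) − 63y_{Nadir}.
∂π/∂y_{Nadir} = 267 − 2y_{Nadir} − y_{Mesa} = 0, so y_{Nadir} = 133.5 − 0.5y_{Mesa}.
The best-response slope dy_{Nadir}/dy_{Mesa} = −0.5 < 0: the reaction function is downward-sloping, so the choices are strategic substitutes.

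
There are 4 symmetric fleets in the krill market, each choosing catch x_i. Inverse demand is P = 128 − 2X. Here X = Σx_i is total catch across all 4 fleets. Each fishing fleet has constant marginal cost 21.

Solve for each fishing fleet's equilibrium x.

A representative fishing fleet's profit is π_i = x_i(128 − 2X) − 21x_i, with X = x_i + Σ_{j≠i} x_j.
First-order condition: 107 − 4x_i − 2Σ_{j≠i} x_j = 0.
With identical fishing fleets, set every x_j = x: then 107 − 4x − 6x = 0, i.e. x = 107/10 = 10.7.

10.7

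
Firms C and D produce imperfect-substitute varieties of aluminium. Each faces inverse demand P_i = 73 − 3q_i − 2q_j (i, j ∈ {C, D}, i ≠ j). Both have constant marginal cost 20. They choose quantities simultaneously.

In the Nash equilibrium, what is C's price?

Firm C's profit: π = q_C(73 − 3q_C − 2q_D) − 20q_C.
∂π/∂q_C = 53 − 6q_C − 2q_D = 0 ⇒ q_C = 53/6 − (1/3)q_D.
By symmetry q_D = q_C; substituting into the reaction function, (4/3)q_C = 53/6 and q_C = 6.625.
P_C = 73 − 3·6.625 − 2·6.625 = 39.875.

39.875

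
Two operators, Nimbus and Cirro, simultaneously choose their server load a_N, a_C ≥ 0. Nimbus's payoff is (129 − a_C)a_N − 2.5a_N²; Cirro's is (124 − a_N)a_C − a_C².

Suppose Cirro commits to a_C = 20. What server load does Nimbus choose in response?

Expanding Nimbus's payoff: 129a_N − a_Ca_N − 2.5a_N².
∂π/∂a_N = 129 − a_C − 5a_N = 0, so a_N = 25.8 − 0.2a_C.
At a_C = 20: a_N = 25.8 − 0.2·20 = 21.8.

21.8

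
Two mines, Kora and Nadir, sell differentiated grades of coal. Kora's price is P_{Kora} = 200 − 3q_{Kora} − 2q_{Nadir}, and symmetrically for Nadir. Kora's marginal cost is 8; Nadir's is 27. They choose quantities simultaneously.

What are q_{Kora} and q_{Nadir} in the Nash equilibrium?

25.1875, 20.4375

Mine Kora's profit: π = q_{Kora}(200 − 3q_{Kora} − 2q_{Nadir}) − 8q_{Kora}.
∂π/∂q_{Kora} = 192 − 6q_{Kora} − 2q_{Nadir} = 0 ⇒ q_{Kora} = 32 − (1/3)q_{Nadir}.
Similarly q_{Nadir} = 173/6 − (1/3)q_{Kora}.
Plugging q_{Nadir} into Kora's best response: q_{Kora} = 32 − (1/3)(173/6 − (1/3)q_{Kora}) ⇒ (8/9)q_{Kora} = 403/18, so q_{Kora} = 25.1875.
Then q_{Nadir} = 173/6 − (1/3)·25.1875 = 20.4375.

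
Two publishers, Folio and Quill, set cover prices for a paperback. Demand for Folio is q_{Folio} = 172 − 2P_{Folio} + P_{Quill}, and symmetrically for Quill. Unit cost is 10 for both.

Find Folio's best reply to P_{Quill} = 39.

Folio's profit: π = (P_{Folio} − 10)(172 − 2P_{Folio} + P_{Quill}).
∂π/∂P_{Folio} = 192 − 4P_{Folio} + P_{Quill} = 0 ⇒ P_{Folio} = 48 + 0.25P_{Quill}.
At P_{Quill} = 39: P_{Folio} = 48 + 0.25·39 = 57.75.

57.75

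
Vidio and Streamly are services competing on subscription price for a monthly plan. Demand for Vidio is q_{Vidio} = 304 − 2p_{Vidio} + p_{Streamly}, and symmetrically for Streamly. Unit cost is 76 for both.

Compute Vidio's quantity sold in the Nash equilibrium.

Vidio's profit: π = (p_{Vidio} − 76)(304 − 2p_{Vidio} + p_{Streamly}).
∂π/∂p_{Vidio} = 456 − 4p_{Vidio} + p_{Streamly} = 0 ⇒ p_{Vidio} = 114 + 0.25p_{Streamly}.
Setting p_{Vidio} = p_{Streamly} in the reaction function: p_{Vidio} = 114 + 0.25p_{Vidio}, so p_{Vidio} = 114 / 0.75 = 152.
q_{Vidio} = 304 − 2·152 + 152 = 152.

152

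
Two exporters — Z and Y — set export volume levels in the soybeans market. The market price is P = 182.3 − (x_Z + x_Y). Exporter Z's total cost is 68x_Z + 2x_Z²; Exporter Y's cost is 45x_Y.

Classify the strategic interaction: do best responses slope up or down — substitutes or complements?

Exporter Z's profit: π = x_Z(182.3 − (x_Z + x_Y)) − 68x_Z − 2x_Z².
∂π/∂x_Z = 114.3 − 6x_Z − x_Y = 0, so x_Z = 19.05 − (1/6)x_Y.
The best-response slope dx_Z/dx_Y = −1/6 < 0: the reaction function is downward-sloping, so the choices are strategic substitutes.

strategic substitutes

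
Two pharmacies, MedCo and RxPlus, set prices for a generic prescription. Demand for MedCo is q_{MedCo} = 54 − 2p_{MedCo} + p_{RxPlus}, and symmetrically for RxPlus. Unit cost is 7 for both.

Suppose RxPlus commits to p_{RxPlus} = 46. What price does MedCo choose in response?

MedCo's profit: π = (p_{MedCo} − 7)(54 − 2p_{MedCo} + p_{RxPlus}).
∂π/∂p_{MedCo} = 68 − 4p_{MedCo} + p_{RxPlus} = 0 ⇒ p_{MedCo} = 17 + 0.25p_{RxPlus}.
At p_{RxPlus} = 46: p_{MedCo} = 17 + 0.25·46 = 28.5.

28.5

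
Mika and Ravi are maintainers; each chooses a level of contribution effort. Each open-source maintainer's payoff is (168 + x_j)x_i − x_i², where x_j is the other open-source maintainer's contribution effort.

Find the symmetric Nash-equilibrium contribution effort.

168

Mika's payoff is (168 + x_R)x_M − x_M².
∂π/∂x_M = 168 + x_R − 2x_M = 0, so x_M = 84 + 0.5x_R.
The game is symmetric, so in equilibrium x_R = x_M: the reaction function gives 0.5x_M = 84, hence x_M = 168.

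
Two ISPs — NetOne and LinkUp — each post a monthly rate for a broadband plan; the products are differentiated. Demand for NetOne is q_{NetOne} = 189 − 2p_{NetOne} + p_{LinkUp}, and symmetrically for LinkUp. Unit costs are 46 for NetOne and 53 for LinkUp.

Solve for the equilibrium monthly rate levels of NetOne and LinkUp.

94.6, 97.4

NetOne's profit: π = (p_{NetOne} − 46)(189 − 2p_{NetOne} + p_{LinkUp}).
∂π/∂p_{NetOne} = 281 − 4p_{NetOne} + p_{LinkUp} = 0 ⇒ p_{NetOne} = 70.25 + 0.25p_{LinkUp}.
Similarly p_{LinkUp} = 73.75 + 0.25p_{NetOne}.
Substituting the second reaction function into the first: p_{NetOne} = 70.25 + 0.25(73.75 + 0.25p_{NetOne}), which gives 0.9375p_{NetOne} = 88.6875 ⇒ p_{NetOne} = 94.6.
Then p_{LinkUp} = 73.75 + 0.25·94.6 = 97.4.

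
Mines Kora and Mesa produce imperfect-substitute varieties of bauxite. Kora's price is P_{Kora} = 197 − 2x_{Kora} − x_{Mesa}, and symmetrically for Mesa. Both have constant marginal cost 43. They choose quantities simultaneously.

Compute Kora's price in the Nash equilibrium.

104.6

Mine Kora's profit: π = x_{Kora}(197 − 2x_{Kora} − x_{Mesa}) − 43x_{Kora}.
∂π/∂x_{Kora} = 154 − 4x_{Kora} − x_{Mesa} = 0 ⇒ x_{Kora} = 38.5 − 0.25x_{Mesa}.
Setting x_{Kora} = x_{Mesa} in the reaction function: x_{Kora} = 38.5 − 0.25x_{Kora}, so x_{Kora} = 38.5 / 1.25 = 30.8.
P_{Kora} = 197 − 2·30.8 − 30.8 = 104.6.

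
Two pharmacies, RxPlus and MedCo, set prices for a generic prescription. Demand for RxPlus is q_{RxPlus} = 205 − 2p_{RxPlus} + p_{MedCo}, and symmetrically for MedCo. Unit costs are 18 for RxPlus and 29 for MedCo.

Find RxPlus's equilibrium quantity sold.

127.6

RxPlus's profit: π = (p_{RxPlus} − 18)(205 − 2p_{RxPlus} + p_{MedCo}).
∂π/∂p_{RxPlus} = 241 − 4p_{RxPlus} + p_{MedCo} = 0 ⇒ p_{RxPlus} = 60.25 + 0.25p_{MedCo}.
Similarly p_{MedCo} = 65.75 + 0.25p_{RxPlus}.
Solving the two reaction functions simultaneously: (1 − (0.25)(0.25))p_{RxPlus} = 60.25 + 0.25·65.75, so 0.9375p_{RxPlus} = 76.6875 and p_{RxPlus} = 81.8.
Then p_{MedCo} = 65.75 + 0.25·81.8 = 86.2.
q_{RxPlus} = 205 − 2·81.8 + 86.2 = 127.6.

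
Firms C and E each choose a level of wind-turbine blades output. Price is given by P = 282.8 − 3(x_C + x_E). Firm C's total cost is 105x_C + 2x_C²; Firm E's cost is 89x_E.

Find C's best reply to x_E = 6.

Firm C's profit: π = x_C(282.8 − 3(x_C + x_E)) − 105x_C − 2x_C².
∂π/∂x_C = 177.8 − 10x_C − 3x_E = 0, so x_C = 17.78 − 0.3x_E.
At x_E = 6: x_C = 17.78 − 0.3·6 = 15.98.

15.98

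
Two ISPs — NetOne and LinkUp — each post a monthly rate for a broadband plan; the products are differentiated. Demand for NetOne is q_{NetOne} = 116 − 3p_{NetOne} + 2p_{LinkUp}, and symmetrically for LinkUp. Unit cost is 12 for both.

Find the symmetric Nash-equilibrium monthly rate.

38

NetOne's profit: π = (p_{NetOne} − 12)(116 − 3p_{NetOne} + 2p_{LinkUp}).
∂π/∂p_{NetOne} = 152 − 6p_{NetOne} + 2p_{LinkUp} = 0 ⇒ p_{NetOne} = 76/3 + (1/3)p_{LinkUp}.
Setting p_{NetOne} = p_{LinkUp} in the reaction function: p_{NetOne} = 76/3 + (1/3)p_{NetOne}, so p_{NetOne} = (76/3) / (2/3) = 38.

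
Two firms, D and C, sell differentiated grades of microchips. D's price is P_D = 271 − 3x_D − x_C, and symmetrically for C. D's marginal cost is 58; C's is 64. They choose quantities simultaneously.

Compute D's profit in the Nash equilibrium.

2809.08

Firm D's profit: π = x_D(271 − 3x_D − x_C) − 58x_D.
∂π/∂x_D = 213 − 6x_D − x_C = 0 ⇒ x_D = 35.5 − (1/6)x_C.
Similarly x_C = 34.5 − (1/6)x_D.
Substituting the second reaction function into the first: x_D = 35.5 − (1/6)(34.5 − (1/6)x_D), which gives (35/36)x_D = 29.75 ⇒ x_D = 30.6.
Then x_C = 34.5 − (1/6)·30.6 = 29.4.
P_D = 271 − 3·30.6 − 29.4 = 149.8.
Profit = (149.8 − 58)·30.6 = 2809.08.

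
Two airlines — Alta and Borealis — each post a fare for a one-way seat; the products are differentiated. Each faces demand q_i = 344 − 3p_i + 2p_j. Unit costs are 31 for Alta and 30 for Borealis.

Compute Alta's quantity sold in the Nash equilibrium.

234.1875

Alta's profit: π = (p_{Alta} − 31)(344 − 3p_{Alta} + 2p_{Borealis}).
∂π/∂p_{Alta} = 437 − 6p_{Alta} + 2p_{Borealis} = 0 ⇒ p_{Alta} = 437/6 + (1/3)p_{Borealis}.
Similarly p_{Borealis} = 217/3 + (1/3)p_{Alta}.
Plugging p_{Borealis} into Alta's best response: p_{Alta} = 437/6 + (1/3)(217/3 + (1/3)p_{Alta}) ⇒ (8/9)p_{Alta} = 1745/18, so p_{Alta} = 109.0625.
Then p_{Borealis} = 217/3 + (1/3)·109.0625 = 108.6875.
q_{Alta} = 344 − 3·109.0625 + 2·108.6875 = 234.1875.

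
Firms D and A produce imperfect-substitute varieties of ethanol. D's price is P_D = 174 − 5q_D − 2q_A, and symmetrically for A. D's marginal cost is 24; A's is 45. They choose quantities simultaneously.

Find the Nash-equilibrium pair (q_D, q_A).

12.9375, 10.3125

Firm D's profit: π = q_D(174 − 5q_D − 2q_A) − 24q_D.
∂π/∂q_D = 150 − 10q_D − 2q_A = 0 ⇒ q_D = 15 − 0.2q_A.
Similarly q_A = 12.9 − 0.2q_D.
Solving the two reaction functions simultaneously: (1 − (−0.2)(−0.2))q_D = 15 − 0.2·12.9, so 0.96q_D = 12.42 and q_D = 12.9375.
Then q_A = 12.9 − 0.2·12.9375 = 10.3125.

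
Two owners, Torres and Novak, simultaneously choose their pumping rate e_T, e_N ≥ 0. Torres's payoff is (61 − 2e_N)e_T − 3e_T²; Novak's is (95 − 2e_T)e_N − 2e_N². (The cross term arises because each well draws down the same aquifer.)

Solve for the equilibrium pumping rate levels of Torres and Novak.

Expanding Torres's payoff: 61e_T − 2e_Ne_T − 3e_T².
∂π/∂e_T = 61 − 2e_N − 6e_T = 0, so e_T = 61/6 − (1/3)e_N.
Likewise for Novak: e_N = 23.75 − 0.5e_T.
Substituting the second reaction function into the first: e_T = 61/6 − (1/3)(23.75 − 0.5e_T), which gives (5/6)e_T = 2.25 ⇒ e_T = 2.7.
Then e_N = 23.75 − 0.5·2.7 = 22.4.

2.7, 22.4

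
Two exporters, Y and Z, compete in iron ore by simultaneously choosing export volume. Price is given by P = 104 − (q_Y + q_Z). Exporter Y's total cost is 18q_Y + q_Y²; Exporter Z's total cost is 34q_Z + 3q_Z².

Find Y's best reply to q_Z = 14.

18

Exporter Y's profit: π = q_Y(104 − (q_Y + q_Z)) − 18q_Y − q_Y².
∂π/∂q_Y = 86 − 4q_Y − q_Z = 0, so q_Y = 21.5 − 0.25q_Z.
At q_Z = 14: q_Y = 21.5 − 0.25·14 = 18.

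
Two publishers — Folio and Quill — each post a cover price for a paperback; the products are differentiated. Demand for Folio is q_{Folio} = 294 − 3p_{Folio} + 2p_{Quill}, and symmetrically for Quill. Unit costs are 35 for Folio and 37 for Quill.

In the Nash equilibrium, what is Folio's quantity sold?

Folio's profit: π = (p_{Folio} − 35)(294 − 3p_{Folio} + 2p_{Quill}).
∂π/∂p_{Folio} = 399 − 6p_{Folio} + 2p_{Quill} = 0 ⇒ p_{Folio} = 66.5 + (1/3)p_{Quill}.
Similarly p_{Quill} = 67.5 + (1/3)p_{Folio}.
Plugging p_{Quill} into Folio's best response: p_{Folio} = 66.5 + (1/3)(67.5 + (1/3)p_{Folio}) ⇒ (8/9)p_{Folio} = 89, so p_{Folio} = 100.125.
Then p_{Quill} = 67.5 + (1/3)·100.125 = 100.875.
q_{Folio} = 294 − 3·100.125 + 2·100.875 = 195.375.

195.375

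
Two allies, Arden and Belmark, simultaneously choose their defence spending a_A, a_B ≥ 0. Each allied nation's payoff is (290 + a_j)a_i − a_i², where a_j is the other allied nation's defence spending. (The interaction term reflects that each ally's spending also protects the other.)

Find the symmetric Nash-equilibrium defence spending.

290

Arden's payoff is (290 + a_B)a_A − a_A².
∂π/∂a_A = 290 + a_B − 2a_A = 0, so a_A = 145 + 0.5a_B.
Setting a_A = a_B in the reaction function: a_A = 145 + 0.5a_A, so a_A = 145 / 0.5 = 290.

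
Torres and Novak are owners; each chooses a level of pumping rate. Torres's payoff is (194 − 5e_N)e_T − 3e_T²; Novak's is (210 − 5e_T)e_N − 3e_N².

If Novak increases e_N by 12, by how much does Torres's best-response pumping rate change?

-10

Expanding Torres's payoff: 194e_T − 5e_Ne_T − 3e_T².
∂π/∂e_T = 194 − 5e_N − 6e_T = 0, so e_T = 97/3 − (5/6)e_N.
The reaction-function slope is −5/6, so a 12-unit rise in e_N moves e_T by −5/6 × 12 = −10. Torres's best response falls — the actions are strategic substitutes.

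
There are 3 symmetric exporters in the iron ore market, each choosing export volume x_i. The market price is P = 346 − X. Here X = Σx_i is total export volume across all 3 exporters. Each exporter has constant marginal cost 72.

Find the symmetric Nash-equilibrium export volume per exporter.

A representative exporter's profit is π_i = x_i(346 − X) − 72x_i, with X = x_i + Σ_{j≠i} x_j.
First-order condition: 274 − 2x_i − Σ_{j≠i} x_j = 0.
In a symmetric equilibrium every exporter chooses the same x, so Σ_{j≠i} x_j = 2x. The condition becomes 274 − 4x = 0, giving x = 274/4 = 68.5.

68.5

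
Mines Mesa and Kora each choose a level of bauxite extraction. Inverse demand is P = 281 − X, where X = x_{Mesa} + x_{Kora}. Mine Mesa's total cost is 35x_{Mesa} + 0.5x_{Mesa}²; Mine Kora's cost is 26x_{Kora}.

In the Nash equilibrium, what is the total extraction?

151.2

Mine Mesa's profit: π = x_{Mesa}(281 − (x_{Mesa} + x_{Kora})) − 35x_{Mesa} − 0.5x_{Mesa}².
∂π/∂x_{Mesa} = 246 − 3x_{Mesa} − x_{Kora} = 0, so x_{Mesa} = 82 − (1/3)x_{Kora}.
For Kora: ∂π/∂x_{Kora} = 255 − 2x_{Kora} − x_{Mesa} = 0 ⇒ x_{Kora} = 127.5 − 0.5x_{Mesa}.
Substituting the second reaction function into the first: x_{Mesa} = 82 − (1/3)(127.5 − 0.5x_{Mesa}), which gives (5/6)x_{Mesa} = 39.5 ⇒ x_{Mesa} = 47.4.
Then x_{Kora} = 127.5 − 0.5·47.4 = 103.8.
Total extraction: 47.4 + 103.8 = 151.2.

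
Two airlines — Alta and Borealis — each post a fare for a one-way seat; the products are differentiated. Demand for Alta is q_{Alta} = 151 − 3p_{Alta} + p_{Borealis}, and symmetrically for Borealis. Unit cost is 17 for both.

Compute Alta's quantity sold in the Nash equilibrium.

Alta's profit: π = (p_{Alta} − 17)(151 − 3p_{Alta} + p_{Borealis}).
∂π/∂p_{Alta} = 202 − 6p_{Alta} + p_{Borealis} = 0 ⇒ p_{Alta} = 101/3 + (1/6)p_{Borealis}.
By symmetry p_{Borealis} = p_{Alta}; substituting into the reaction function, (5/6)p_{Alta} = 101/3 and p_{Alta} = 40.4.
q_{Alta} = 151 − 3·40.4 + 40.4 = 70.2.

70.2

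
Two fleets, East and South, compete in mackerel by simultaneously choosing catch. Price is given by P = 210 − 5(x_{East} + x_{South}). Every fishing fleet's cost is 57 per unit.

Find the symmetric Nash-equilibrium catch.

Fishing fleet East's profit: π = x_{East}(210 − 5(x_{East} + x_{South})) − 57x_{East}.
∂π/∂x_{East} = 153 − 10x_{East} − 5x_{South} = 0, so x_{East} = 15.3 − 0.5x_{South}.
By symmetry x_{South} = x_{East}; substituting into the reaction function, 1.5x_{East} = 15.3 and x_{East} = 10.2.

10.2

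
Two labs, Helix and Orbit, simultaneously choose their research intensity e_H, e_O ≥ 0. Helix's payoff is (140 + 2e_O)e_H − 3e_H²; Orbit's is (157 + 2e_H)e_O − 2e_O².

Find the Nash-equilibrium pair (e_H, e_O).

43.7, 61.1

Expanding Helix's payoff: 140e_H + 2e_Oe_H − 3e_H².
∂π/∂e_H = 140 + 2e_O − 6e_H = 0, so e_H = 70/3 + (1/3)e_O.
Likewise for Orbit: e_O = 39.25 + 0.5e_H.
Solving the two reaction functions simultaneously: (1 − (1/3)(0.5))e_H = 70/3 + (1/3)·39.25, so (5/6)e_H = 437/12 and e_H = 43.7.
Then e_O = 39.25 + 0.5·43.7 = 61.1.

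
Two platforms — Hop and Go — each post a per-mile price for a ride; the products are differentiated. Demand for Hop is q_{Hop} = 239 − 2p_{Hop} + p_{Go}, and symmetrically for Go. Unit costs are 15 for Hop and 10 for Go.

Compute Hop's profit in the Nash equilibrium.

10952

Hop's profit: π = (p_{Hop} − 15)(239 − 2p_{Hop} + p_{Go}).
∂π/∂p_{Hop} = 269 − 4p_{Hop} + p_{Go} = 0 ⇒ p_{Hop} = 67.25 + 0.25p_{Go}.
Similarly p_{Go} = 64.75 + 0.25p_{Hop}.
Plugging p_{Go} into Hop's best response: p_{Hop} = 67.25 + 0.25(64.75 + 0.25p_{Hop}) ⇒ 0.9375p_{Hop} = 83.4375, so p_{Hop} = 89.
Then p_{Go} = 64.75 + 0.25·89 = 87.
q_{Hop} = 239 − 2·89 + 87 = 148.
Profit = (89 − 15)·148 = 10952.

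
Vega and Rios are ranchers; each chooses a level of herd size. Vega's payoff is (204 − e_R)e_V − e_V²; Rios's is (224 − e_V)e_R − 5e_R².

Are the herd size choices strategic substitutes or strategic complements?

strategic substitutes

Expanding Vega's payoff: 204e_V − e_Re_V − e_V².
∂π/∂e_V = 204 − e_R − 2e_V = 0, so e_V = 102 − 0.5e_R.
The best-response slope de_V/de_R = −0.5 < 0: the reaction function is downward-sloping, so the choices are strategic substitutes.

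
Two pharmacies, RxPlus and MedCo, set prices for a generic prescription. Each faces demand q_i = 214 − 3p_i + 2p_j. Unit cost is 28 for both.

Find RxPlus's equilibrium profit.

RxPlus's profit: π = (p_{RxPlus} − 28)(214 − 3p_{RxPlus} + 2p_{MedCo}).
∂π/∂p_{RxPlus} = 298 − 6p_{RxPlus} + 2p_{MedCo} = 0 ⇒ p_{RxPlus} = 149/3 + (1/3)p_{MedCo}.
The game is symmetric, so in equilibrium p_{MedCo} = p_{RxPlus}: the reaction function gives (2/3)p_{RxPlus} = 149/3, hence p_{RxPlus} = 74.5.
q_{RxPlus} = 214 − 3·74.5 + 2·74.5 = 139.5.
Profit = (74.5 − 28)·139.5 = 6486.75.

6486.75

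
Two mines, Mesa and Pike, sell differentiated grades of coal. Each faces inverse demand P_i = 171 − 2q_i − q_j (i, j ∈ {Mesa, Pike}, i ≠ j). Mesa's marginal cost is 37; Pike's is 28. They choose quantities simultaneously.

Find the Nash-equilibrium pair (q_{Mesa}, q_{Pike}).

Mine Mesa's profit: π = q_{Mesa}(171 − 2q_{Mesa} − q_{Pike}) − 37q_{Mesa}.
∂π/∂q_{Mesa} = 134 − 4q_{Mesa} − q_{Pike} = 0 ⇒ q_{Mesa} = 33.5 − 0.25q_{Pike}.
Similarly q_{Pike} = 35.75 − 0.25q_{Mesa}.
Substituting the second reaction function into the first: q_{Mesa} = 33.5 − 0.25(35.75 − 0.25q_{Mesa}), which gives 0.9375q_{Mesa} = 24.5625 ⇒ q_{Mesa} = 26.2.
Then q_{Pike} = 35.75 − 0.25·26.2 = 29.2.

26.2, 29.2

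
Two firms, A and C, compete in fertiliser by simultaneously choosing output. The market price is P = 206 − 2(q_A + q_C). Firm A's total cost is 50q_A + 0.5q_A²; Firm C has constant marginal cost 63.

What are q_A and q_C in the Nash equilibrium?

Firm A's profit: π = q_A(206 − 2(q_A + q_C)) − 50q_A − 0.5q_A².
∂π/∂q_A = 156 − 5q_A − 2q_C = 0, so q_A = 31.2 − 0.4q_C.
For C: ∂π/∂q_C = 143 − 4q_C − 2q_A = 0 ⇒ q_C = 35.75 − 0.5q_A.
Plugging q_C into A's best response: q_A = 31.2 − 0.4(35.75 − 0.5q_A) ⇒ 0.8q_A = 16.9, so q_A = 21.125.
Then q_C = 35.75 − 0.5·21.125 = 25.1875.

21.125, 25.1875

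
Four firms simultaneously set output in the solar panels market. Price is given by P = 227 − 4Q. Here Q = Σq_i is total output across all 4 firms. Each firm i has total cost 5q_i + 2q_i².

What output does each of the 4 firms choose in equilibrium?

A representative firm's profit is π_i = q_i(227 − 4Q) − 5q_i − 2q_i², with Q = q_i + Σ_{j≠i} q_j.
First-order condition: 222 − 12q_i − 4Σ_{j≠i} q_j = 0.
In a symmetric equilibrium every firm chooses the same q, so Σ_{j≠i} q_j = 3q. The condition becomes 222 − 24q = 0, giving q = 222/24 = 9.25.

9.25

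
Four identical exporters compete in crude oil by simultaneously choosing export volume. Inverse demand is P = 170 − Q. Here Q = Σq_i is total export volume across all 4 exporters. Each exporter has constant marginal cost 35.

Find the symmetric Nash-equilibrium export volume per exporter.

27

A representative exporter's profit is π_i = q_i(170 − Q) − 35q_i, with Q = q_i + Σ_{j≠i} q_j.
First-order condition: 135 − 2q_i − Σ_{j≠i} q_j = 0.
Imposing symmetry (q_j = q for all j) turns Σ_{j≠i} q_j into 3q, so 135 = 5q and q = 27.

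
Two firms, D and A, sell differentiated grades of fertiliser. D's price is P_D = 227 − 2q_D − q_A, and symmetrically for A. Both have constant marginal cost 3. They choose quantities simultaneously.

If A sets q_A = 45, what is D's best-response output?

44.75

Firm D's profit: π = q_D(227 − 2q_D − q_A) − 3q_D.
∂π/∂q_D = 224 − 4q_D − q_A = 0 ⇒ q_D = 56 − 0.25q_A.
At q_A = 45: q_D = 56 − 0.25·45 = 44.75.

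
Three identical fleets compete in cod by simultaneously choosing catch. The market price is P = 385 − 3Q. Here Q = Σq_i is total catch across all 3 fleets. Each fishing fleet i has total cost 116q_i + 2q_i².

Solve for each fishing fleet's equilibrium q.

A representative fishing fleet's profit is π_i = q_i(385 − 3Q) − 116q_i − 2q_i², with Q = q_i + Σ_{j≠i} q_j.
First-order condition: 269 − 10q_i − 3Σ_{j≠i} q_j = 0.
In a symmetric equilibrium every fishing fleet chooses the same q, so Σ_{j≠i} q_j = 2q. The condition becomes 269 − 16q = 0, giving q = 269/16 = 16.8125.

16.8125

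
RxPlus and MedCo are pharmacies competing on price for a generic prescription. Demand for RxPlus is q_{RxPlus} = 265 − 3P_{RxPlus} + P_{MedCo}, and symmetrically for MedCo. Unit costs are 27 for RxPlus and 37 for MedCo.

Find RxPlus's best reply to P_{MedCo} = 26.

62

RxPlus's profit: π = (P_{RxPlus} − 27)(265 − 3P_{RxPlus} + P_{MedCo}).
∂π/∂P_{RxPlus} = 346 − 6P_{RxPlus} + P_{MedCo} = 0 ⇒ P_{RxPlus} = 173/3 + (1/6)P_{MedCo}.
At P_{MedCo} = 26: P_{RxPlus} = 173/3 + (1/6)·26 = 62.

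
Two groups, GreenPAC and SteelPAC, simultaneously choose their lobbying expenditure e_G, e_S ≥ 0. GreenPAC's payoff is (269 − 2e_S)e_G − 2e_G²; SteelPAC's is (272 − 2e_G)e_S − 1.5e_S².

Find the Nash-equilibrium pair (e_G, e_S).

Expanding GreenPAC's payoff: 269e_G − 2e_Se_G − 2e_G².
∂π/∂e_G = 269 − 2e_S − 4e_G = 0, so e_G = 67.25 − 0.5e_S.
Likewise for SteelPAC: e_S = 272/3 − (2/3)e_G.
Substituting the second reaction function into the first: e_G = 67.25 − 0.5(272/3 − (2/3)e_G), which gives (2/3)e_G = 263/12 ⇒ e_G = 32.875.
Then e_S = 272/3 − (2/3)·32.875 = 68.75.

32.875, 68.75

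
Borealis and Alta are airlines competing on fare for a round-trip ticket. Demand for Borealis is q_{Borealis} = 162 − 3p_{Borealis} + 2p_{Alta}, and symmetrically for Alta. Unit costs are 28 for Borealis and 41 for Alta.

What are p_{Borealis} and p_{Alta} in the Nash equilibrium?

63.9375, 68.8125

Borealis's profit: π = (p_{Borealis} − 28)(162 − 3p_{Borealis} + 2p_{Alta}).
∂π/∂p_{Borealis} = 246 − 6p_{Borealis} + 2p_{Alta} = 0 ⇒ p_{Borealis} = 41 + (1/3)p_{Alta}.
Similarly p_{Alta} = 47.5 + (1/3)p_{Borealis}.
Substituting the second reaction function into the first: p_{Borealis} = 41 + (1/3)(47.5 + (1/3)p_{Borealis}), which gives (8/9)p_{Borealis} = 341/6 ⇒ p_{Borealis} = 63.9375.
Then p_{Alta} = 47.5 + (1/3)·63.9375 = 68.8125.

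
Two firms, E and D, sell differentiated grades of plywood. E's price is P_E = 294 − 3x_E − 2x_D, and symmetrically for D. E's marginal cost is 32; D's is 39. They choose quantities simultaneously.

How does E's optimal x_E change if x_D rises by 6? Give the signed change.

-2

Firm E's profit: π = x_E(294 − 3x_E − 2x_D) − 32x_E.
∂π/∂x_E = 262 − 6x_E − 2x_D = 0 ⇒ x_E = 131/3 − (1/3)x_D.
The reaction-function slope is −1/3, so a 6-unit rise in x_D moves x_E by −1/3 × 6 = −2. E's best response falls — the actions are strategic substitutes.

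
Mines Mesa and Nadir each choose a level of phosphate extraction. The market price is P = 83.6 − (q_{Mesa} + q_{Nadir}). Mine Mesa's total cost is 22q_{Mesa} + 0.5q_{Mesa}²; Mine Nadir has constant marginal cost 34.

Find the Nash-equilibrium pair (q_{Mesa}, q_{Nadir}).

14.72, 17.44

Mine Mesa's profit: π = q_{Mesa}(83.6 − (q_{Mesa} + q_{Nadir})) − 22q_{Mesa} − 0.5q_{Mesa}².
∂π/∂q_{Mesa} = 61.6 − 3q_{Mesa} − q_{Nadir} = 0, so q_{Mesa} = 308/15 − (1/3)q_{Nadir}.
For Nadir: ∂π/∂q_{Nadir} = 49.6 − 2q_{Nadir} − q_{Mesa} = 0 ⇒ q_{Nadir} = 24.8 − 0.5q_{Mesa}.
Substituting the second reaction function into the first: q_{Mesa} = 308/15 − (1/3)(24.8 − 0.5q_{Mesa}), which gives (5/6)q_{Mesa} = 184/15 ⇒ q_{Mesa} = 14.72.
Then q_{Nadir} = 24.8 − 0.5·14.72 = 17.44.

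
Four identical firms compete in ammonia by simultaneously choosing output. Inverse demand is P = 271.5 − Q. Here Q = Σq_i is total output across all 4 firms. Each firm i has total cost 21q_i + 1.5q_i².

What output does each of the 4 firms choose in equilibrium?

31.3125

A representative firm's profit is π_i = q_i(271.5 − Q) − 21q_i − 1.5q_i², with Q = q_i + Σ_{j≠i} q_j.
First-order condition: 250.5 − 5q_i − Σ_{j≠i} q_j = 0.
In a symmetric equilibrium every firm chooses the same q, so Σ_{j≠i} q_j = 3q. The condition becomes 250.5 − 8q = 0, giving q = 250.5/8 = 31.3125.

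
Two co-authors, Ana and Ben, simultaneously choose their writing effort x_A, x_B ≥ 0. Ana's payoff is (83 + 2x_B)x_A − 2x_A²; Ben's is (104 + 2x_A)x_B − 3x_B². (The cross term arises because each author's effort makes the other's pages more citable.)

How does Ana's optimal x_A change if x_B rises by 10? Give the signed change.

5

Expanding Ana's payoff: 83x_A + 2x_Bx_A − 2x_A².
∂π/∂x_A = 83 + 2x_B − 4x_A = 0, so x_A = 20.75 + 0.5x_B.
The reaction-function slope is 0.5, so a 10-unit rise in x_B moves x_A by 0.5 × 10 = 5. Ana's best response rises — the actions are strategic complements.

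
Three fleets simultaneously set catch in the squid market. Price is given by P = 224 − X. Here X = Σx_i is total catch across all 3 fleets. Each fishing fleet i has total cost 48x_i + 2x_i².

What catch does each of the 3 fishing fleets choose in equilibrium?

A representative fishing fleet's profit is π_i = x_i(224 − X) − 48x_i − 2x_i², with X = x_i + Σ_{j≠i} x_j.
First-order condition: 176 − 6x_i − Σ_{j≠i} x_j = 0.
With identical fishing fleets, set every x_j = x: then 176 − 6x − 2x = 0, i.e. x = 176/8 = 22.

22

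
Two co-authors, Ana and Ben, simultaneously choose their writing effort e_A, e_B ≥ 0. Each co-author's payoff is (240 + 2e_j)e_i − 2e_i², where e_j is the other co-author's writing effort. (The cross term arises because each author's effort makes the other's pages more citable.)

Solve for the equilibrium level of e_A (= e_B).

Ana's payoff is (240 + 2e_B)e_A − 2e_A².
∂π/∂e_A = 240 + 2e_B − 4e_A = 0, so e_A = 60 + 0.5e_B.
By symmetry e_B = e_A; substituting into the reaction function, 0.5e_A = 60 and e_A = 120.

120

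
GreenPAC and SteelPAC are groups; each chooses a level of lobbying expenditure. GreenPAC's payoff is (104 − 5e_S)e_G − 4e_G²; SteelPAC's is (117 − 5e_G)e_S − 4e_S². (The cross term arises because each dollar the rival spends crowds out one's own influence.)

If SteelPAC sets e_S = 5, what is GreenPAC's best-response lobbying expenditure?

Expanding GreenPAC's payoff: 104e_G − 5e_Se_G − 4e_G².
∂π/∂e_G = 104 − 5e_S − 8e_G = 0, so e_G = 13 − 0.625e_S.
At e_S = 5: e_G = 13 − 0.625·5 = 9.875.

9.875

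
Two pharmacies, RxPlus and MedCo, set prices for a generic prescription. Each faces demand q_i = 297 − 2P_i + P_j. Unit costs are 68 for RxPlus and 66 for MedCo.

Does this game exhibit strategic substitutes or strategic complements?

strategic complements

RxPlus's profit: π = (P_{RxPlus} − 68)(297 − 2P_{RxPlus} + P_{MedCo}).
∂π/∂P_{RxPlus} = 433 − 4P_{RxPlus} + P_{MedCo} = 0 ⇒ P_{RxPlus} = 108.25 + 0.25P_{MedCo}.
The best-response slope dP_{RxPlus}/dP_{MedCo} = 0.25 > 0: the reaction function is upward-sloping, so the choices are strategic complements.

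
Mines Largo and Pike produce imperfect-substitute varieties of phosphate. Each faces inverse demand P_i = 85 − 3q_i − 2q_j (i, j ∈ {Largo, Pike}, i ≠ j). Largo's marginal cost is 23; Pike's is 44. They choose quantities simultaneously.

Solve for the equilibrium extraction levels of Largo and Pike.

Mine Largo's profit: π = q_{Largo}(85 − 3q_{Largo} − 2q_{Pike}) − 23q_{Largo}.
∂π/∂q_{Largo} = 62 − 6q_{Largo} − 2q_{Pike} = 0 ⇒ q_{Largo} = 31/3 − (1/3)q_{Pike}.
Similarly q_{Pike} = 41/6 − (1/3)q_{Largo}.
Substituting the second reaction function into the first: q_{Largo} = 31/3 − (1/3)(41/6 − (1/3)q_{Largo}), which gives (8/9)q_{Largo} = 145/18 ⇒ q_{Largo} = 9.0625.
Then q_{Pike} = 41/6 − (1/3)·9.0625 = 3.8125.

9.0625, 3.8125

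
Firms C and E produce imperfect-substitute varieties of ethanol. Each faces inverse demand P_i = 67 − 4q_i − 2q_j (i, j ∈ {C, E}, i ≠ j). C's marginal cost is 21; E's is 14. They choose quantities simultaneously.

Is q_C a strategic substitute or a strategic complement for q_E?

strategic substitutes

Firm C's profit: π = q_C(67 − 4q_C − 2q_E) − 21q_C.
∂π/∂q_C = 46 − 8q_C − 2q_E = 0 ⇒ q_C = 5.75 − 0.25q_E.
The best-response slope dq_C/dq_E = −0.25 < 0: the reaction function is downward-sloping, so the choices are strategic substitutes.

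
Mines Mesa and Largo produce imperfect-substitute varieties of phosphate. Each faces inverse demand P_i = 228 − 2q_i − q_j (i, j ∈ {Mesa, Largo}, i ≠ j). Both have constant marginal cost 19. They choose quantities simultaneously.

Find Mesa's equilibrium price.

102.6

Mine Mesa's profit: π = q_{Mesa}(228 − 2q_{Mesa} − q_{Largo}) − 19q_{Mesa}.
∂π/∂q_{Mesa} = 209 − 4q_{Mesa} − q_{Largo} = 0 ⇒ q_{Mesa} = 52.25 − 0.25q_{Largo}.
The game is symmetric, so in equilibrium q_{Largo} = q_{Mesa}: the reaction function gives 1.25q_{Mesa} = 52.25, hence q_{Mesa} = 41.8.
P_{Mesa} = 228 − 2·41.8 − 41.8 = 102.6.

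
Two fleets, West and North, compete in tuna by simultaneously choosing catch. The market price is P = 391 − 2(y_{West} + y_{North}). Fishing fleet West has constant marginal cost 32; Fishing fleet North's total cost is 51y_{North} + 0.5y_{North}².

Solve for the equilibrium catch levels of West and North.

69.6875, 40.125

Fishing fleet West's profit: π = y_{West}(391 − 2(y_{West} + y_{North})) − 32y_{West}.
∂π/∂y_{West} = 359 − 4y_{West} − 2y_{North} = 0, so y_{West} = 89.75 − 0.5y_{North}.
For North: ∂π/∂y_{North} = 340 − 5y_{North} − 2y_{West} = 0 ⇒ y_{North} = 68 − 0.4y_{West}.
Plugging y_{North} into West's best response: y_{West} = 89.75 − 0.5(68 − 0.4y_{West}) ⇒ 0.8y_{West} = 55.75, so y_{West} = 69.6875.
Then y_{North} = 68 − 0.4·69.6875 = 40.125.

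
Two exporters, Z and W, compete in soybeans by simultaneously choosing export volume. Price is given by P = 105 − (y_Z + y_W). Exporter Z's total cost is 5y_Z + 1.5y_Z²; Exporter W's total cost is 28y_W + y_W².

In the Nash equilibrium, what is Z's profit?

Exporter Z's profit: π = y_Z(105 − (y_Z + y_W)) − 5y_Z − 1.5y_Z².
∂π/∂y_Z = 100 − 5y_Z − y_W = 0, so y_Z = 20 − 0.2y_W.
For W: ∂π/∂y_W = 77 − 4y_W − y_Z = 0 ⇒ y_W = 19.25 − 0.25y_Z.
Substituting the second reaction function into the first: y_Z = 20 − 0.2(19.25 − 0.25y_Z), which gives 0.95y_Z = 16.15 ⇒ y_Z = 17.
Then y_W = 19.25 − 0.25·17 = 15.
Price P = 105 − 32 = 73.
Z's profit: (73 − 5)·17 − 1.5(17)² = 722.5.

722.5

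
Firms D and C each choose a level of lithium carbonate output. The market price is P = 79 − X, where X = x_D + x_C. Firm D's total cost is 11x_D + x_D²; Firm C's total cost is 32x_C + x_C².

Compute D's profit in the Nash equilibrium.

450

Firm D's profit: π = x_D(79 − (x_D + x_C)) − 11x_D − x_D².
∂π/∂x_D = 68 − 4x_D − x_C = 0, so x_D = 17 − 0.25x_C.
By the same steps for C: x_C = 11.75 − 0.25x_D.
Substituting the second reaction function into the first: x_D = 17 − 0.25(11.75 − 0.25x_D), which gives 0.9375x_D = 14.0625 ⇒ x_D = 15.
Then x_C = 11.75 − 0.25·15 = 8.
Price P = 79 − 23 = 56.
D's profit: (56 − 11)·15 − (15)² = 450.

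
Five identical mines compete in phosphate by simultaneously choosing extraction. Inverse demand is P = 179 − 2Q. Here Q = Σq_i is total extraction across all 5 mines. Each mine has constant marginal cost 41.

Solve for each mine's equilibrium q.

A representative mine's profit is π_i = q_i(179 − 2Q) − 41q_i, with Q = q_i + Σ_{j≠i} q_j.
First-order condition: 138 − 4q_i − 2Σ_{j≠i} q_j = 0.
Imposing symmetry (q_j = q for all j) turns Σ_{j≠i} q_j into 4q, so 138 = 12q and q = 11.5.

11.5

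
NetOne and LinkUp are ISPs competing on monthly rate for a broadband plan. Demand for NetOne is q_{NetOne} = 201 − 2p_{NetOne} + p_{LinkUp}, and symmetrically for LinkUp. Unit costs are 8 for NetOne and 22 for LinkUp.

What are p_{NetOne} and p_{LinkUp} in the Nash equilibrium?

74.2, 79.8

NetOne's profit: π = (p_{NetOne} − 8)(201 − 2p_{NetOne} + p_{LinkUp}).
∂π/∂p_{NetOne} = 217 − 4p_{NetOne} + p_{LinkUp} = 0 ⇒ p_{NetOne} = 54.25 + 0.25p_{LinkUp}.
Similarly p_{LinkUp} = 61.25 + 0.25p_{NetOne}.
Solving the two reaction functions simultaneously: (1 − (0.25)(0.25))p_{NetOne} = 54.25 + 0.25·61.25, so 0.9375p_{NetOne} = 69.5625 and p_{NetOne} = 74.2.
Then p_{LinkUp} = 61.25 + 0.25·74.2 = 79.8.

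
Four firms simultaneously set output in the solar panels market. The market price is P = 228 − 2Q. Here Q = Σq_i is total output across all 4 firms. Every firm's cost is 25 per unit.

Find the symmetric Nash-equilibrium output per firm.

20.3

A representative firm's profit is π_i = q_i(228 − 2Q) − 25q_i, with Q = q_i + Σ_{j≠i} q_j.
First-order condition: 203 − 4q_i − 2Σ_{j≠i} q_j = 0.
In a symmetric equilibrium every firm chooses the same q, so Σ_{j≠i} q_j = 3q. The condition becomes 203 − 10q = 0, giving q = 203/10 = 20.3.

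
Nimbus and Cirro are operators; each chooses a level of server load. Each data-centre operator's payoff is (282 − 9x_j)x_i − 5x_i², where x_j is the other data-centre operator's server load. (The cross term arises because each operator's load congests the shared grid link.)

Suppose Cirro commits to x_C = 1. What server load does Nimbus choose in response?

Nimbus's payoff is (282 − 9x_C)x_N − 5x_N².
∂π/∂x_N = 282 − 9x_C − 10x_N = 0, so x_N = 28.2 − 0.9x_C.
At x_C = 1: x_N = 28.2 − 0.9·1 = 27.3.

27.3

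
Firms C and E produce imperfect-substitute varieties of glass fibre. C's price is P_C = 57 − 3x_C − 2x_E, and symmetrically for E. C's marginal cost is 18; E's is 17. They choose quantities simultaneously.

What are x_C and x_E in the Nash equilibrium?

Firm C's profit: π = x_C(57 − 3x_C − 2x_E) − 18x_C.
∂π/∂x_C = 39 − 6x_C − 2x_E = 0 ⇒ x_C = 6.5 − (1/3)x_E.
Similarly x_E = 20/3 − (1/3)x_C.
Substituting the second reaction function into the first: x_C = 6.5 − (1/3)(20/3 − (1/3)x_C), which gives (8/9)x_C = 77/18 ⇒ x_C = 4.8125.
Then x_E = 20/3 − (1/3)·4.8125 = 5.0625.

4.8125, 5.0625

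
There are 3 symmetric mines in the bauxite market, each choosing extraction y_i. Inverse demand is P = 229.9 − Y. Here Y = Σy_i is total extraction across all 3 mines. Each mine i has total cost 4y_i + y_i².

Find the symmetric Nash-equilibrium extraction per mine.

37.65

A representative mine's profit is π_i = y_i(229.9 − Y) − 4y_i − y_i², with Y = y_i + Σ_{j≠i} y_j.
First-order condition: 225.9 − 4y_i − Σ_{j≠i} y_j = 0.
Imposing symmetry (y_j = y for all j) turns Σ_{j≠i} y_j into 2y, so 225.9 = 6y and y = 37.65.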